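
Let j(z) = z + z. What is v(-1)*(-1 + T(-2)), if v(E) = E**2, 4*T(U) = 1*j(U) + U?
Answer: -5/2 ≈ -2.5000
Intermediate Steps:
j(z) = 2*z
T(U) = 3*U/4 (T(U) = (1*(2*U) + U)/4 = (2*U + U)/4 = (3*U)/4 = 3*U/4)
v(-1)*(-1 + T(-2)) = (-1)**2*(-1 + (3/4)*(-2)) = 1*(-1 - 3/2) = 1*(-5/2) = -5/2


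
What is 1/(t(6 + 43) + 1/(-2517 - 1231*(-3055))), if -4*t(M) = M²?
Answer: -5725070/3436473267 ≈ -0.0016660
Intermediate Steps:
t(M) = -M²/4
1/(t(6 + 43) + 1/(-2517 - 1231*(-3055))) = 1/(-(6 + 43)²/4 + 1/(-2517 - 1231*(-3055))) = 1/(-¼*49² - 1/3055/(-3748)) = 1/(-¼*2401 - 1/3748*(-1/3055)) = 1/(-2401/4 + 1/11450140) = 1/(-3436473267/5725070) = -5725070/3436473267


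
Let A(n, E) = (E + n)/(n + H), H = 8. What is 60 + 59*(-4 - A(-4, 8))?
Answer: -235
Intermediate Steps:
A(n, E) = (E + n)/(8 + n) (A(n, E) = (E + n)/(n + 8) = (E + n)/(8 + n))
60 + 59*(-4 - A(-4, 8)) = 60 + 59*(-4 - (8 - 4)/(8 - 4)) = 60 + 59*(-4 - 4/4) = 60 + 59*(-4 - 1*1) = 60 + 59*(-4 - 1) = 60 + 59*(-5) = 60 - 295 = -235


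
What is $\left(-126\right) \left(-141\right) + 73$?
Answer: $17839$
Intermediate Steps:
$\left(-126\right) \left(-141\right) + 73 = 17766 + 73 = 17839$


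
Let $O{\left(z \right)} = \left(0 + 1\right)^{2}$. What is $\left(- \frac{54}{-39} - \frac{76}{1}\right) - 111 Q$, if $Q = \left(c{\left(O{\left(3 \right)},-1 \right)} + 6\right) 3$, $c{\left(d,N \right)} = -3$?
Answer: $- \frac{13957}{13} \approx -1073.6$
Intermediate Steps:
$O{\left(z \right)} = 1$ ($O{\left(z \right)} = 1^{2} = 1$)
$Q = 9$ ($Q = \left(-3 + 6\right) 3 = 3 \cdot 3 = 9$)
$\left(- \frac{54}{-39} - \frac{76}{1}\right) - 111 Q = \left(- \frac{54}{-39} - \frac{76}{1}\right) - 999 = \left(\left(-54\right) \left(- \frac{1}{39}\right) - 76\right) - 999 = \left(\frac{18}{13} - 76\right) - 999 = - \frac{970}{13} - 999 = - \frac{13957}{13}$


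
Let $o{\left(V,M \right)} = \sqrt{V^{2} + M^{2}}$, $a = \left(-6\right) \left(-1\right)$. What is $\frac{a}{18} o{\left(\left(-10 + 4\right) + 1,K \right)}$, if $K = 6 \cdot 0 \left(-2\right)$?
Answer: $\frac{5}{3} \approx 1.6667$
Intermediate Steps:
$a = 6$
$K = 0$ ($K = 0 \left(-2\right) = 0$)
$o{\left(V,M \right)} = \sqrt{M^{2} + V^{2}}$
$\frac{a}{18} o{\left(\left(-10 + 4\right) + 1,K \right)} = \frac{6}{18} \sqrt{0^{2} + \left(\left(-10 + 4\right) + 1\right)^{2}} = 6 \cdot \frac{1}{18} \sqrt{0 + \left(-6 + 1\right)^{2}} = \frac{\sqrt{0 + \left(-5\right)^{2}}}{3} = \frac{\sqrt{0 + 25}}{3} = \frac{\sqrt{25}}{3} = \frac{1}{3} \cdot 5 = \frac{5}{3}$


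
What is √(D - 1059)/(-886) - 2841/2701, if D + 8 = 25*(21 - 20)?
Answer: -2841/2701 - I*√1042/886 ≈ -1.0518 - 0.036433*I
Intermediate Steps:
D = 17 (D = -8 + 25*(21 - 20) = -8 + 25*1 = -8 + 25 = 17)
√(D - 1059)/(-886) - 2841/2701 = √(17 - 1059)/(-886) - 2841/2701 = √(-1042)*(-1/886) - 2841*1/2701 = (I*√1042)*(-1/886) - 2841/2701 = -I*√1042/886 - 2841/2701 = -2841/2701 - I*√1042/886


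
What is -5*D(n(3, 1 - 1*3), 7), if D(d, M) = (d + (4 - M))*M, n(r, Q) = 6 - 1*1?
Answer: -70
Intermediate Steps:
n(r, Q) = 5 (n(r, Q) = 6 - 1 = 5)
D(d, M) = M*(4 + d - M) (D(d, M) = (4 + d - M)*M = M*(4 + d - M))
-5*D(n(3, 1 - 1*3), 7) = -35*(4 + 5 - 1*7) = -35*(4 + 5 - 7) = -35*2 = -5*14 = -70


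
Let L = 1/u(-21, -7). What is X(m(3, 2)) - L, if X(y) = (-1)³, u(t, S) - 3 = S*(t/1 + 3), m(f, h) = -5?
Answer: -130/129 ≈ -1.0078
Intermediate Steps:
u(t, S) = 3 + S*(3 + t) (u(t, S) = 3 + S*(t/1 + 3) = 3 + S*(t*1 + 3) = 3 + S*(t + 3) = 3 + S*(3 + t))
X(y) = -1
L = 1/129 (L = 1/(3 + 3*(-7) - 7*(-21)) = 1/(3 - 21 + 147) = 1/129 ≈ 0.0077519)
X(m(3, 2)) - L = -1 - 1*1/129 = -1 - 1/129 = -130/129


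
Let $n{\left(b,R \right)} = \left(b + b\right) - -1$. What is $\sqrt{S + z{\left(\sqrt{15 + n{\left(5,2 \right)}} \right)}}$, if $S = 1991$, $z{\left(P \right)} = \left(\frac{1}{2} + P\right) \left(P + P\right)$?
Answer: $\sqrt{2043 + \sqrt{26}} \approx 45.256$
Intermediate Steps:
$n{\left(b,R \right)} = 1 + 2 b$ ($n{\left(b,R \right)} = 2 b + 1 = 1 + 2 b$)
$z{\left(P \right)} = 2 P \left(\frac{1}{2} + P\right)$ ($z{\left(P \right)} = \left(\frac{1}{2} + P\right) 2 P = 2 P \left(\frac{1}{2} + P\right)$)
$\sqrt{S + z{\left(\sqrt{15 + n{\left(5,2 \right)}} \right)}} = \sqrt{1991 + \sqrt{15 + \left(1 + 2 \cdot 5\right)} \left(1 + 2 \sqrt{15 + \left(1 + 2 \cdot 5\right)}\right)} = \sqrt{1991 + \sqrt{15 + \left(1 + 10\right)} \left(1 + 2 \sqrt{15 + \left(1 + 10\right)}\right)} = \sqrt{1991 + \sqrt{15 + 11} \left(1 + 2 \sqrt{15 + 11}\right)} = \sqrt{1991 + \sqrt{26} \left(1 + 2 \sqrt{26}\right)}$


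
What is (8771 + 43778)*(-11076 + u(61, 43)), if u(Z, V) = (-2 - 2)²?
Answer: -581191940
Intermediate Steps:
u(Z, V) = 16 (u(Z, V) = (-4)² = 16)
(8771 + 43778)*(-11076 + u(61, 43)) = (8771 + 43778)*(-11076 + 16) = 52549*(-11060) = -581191940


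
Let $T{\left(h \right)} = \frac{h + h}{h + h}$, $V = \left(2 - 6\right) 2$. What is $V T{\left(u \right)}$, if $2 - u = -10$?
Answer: $-8$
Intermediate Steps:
$u = 12$ ($u = 2 - -10 = 2 + 10 = 12$)
$V = -8$ ($V = \left(-4\right) 2 = -8$)
$T{\left(h \right)} = 1$ ($T{\left(h \right)} = \frac{2 h}{2 h} = 2 h \frac{1}{2 h} = 1$)
$V T{\left(u \right)} = \left(-8\right) 1 = -8$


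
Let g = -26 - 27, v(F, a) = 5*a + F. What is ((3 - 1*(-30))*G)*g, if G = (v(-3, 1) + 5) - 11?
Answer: 6996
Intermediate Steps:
v(F, a) = F + 5*a
g = -53
G = -4 (G = ((-3 + 5*1) + 5) - 11 = ((-3 + 5) + 5) - 11 = (2 + 5) - 11 = 7 - 11 = -4)
((3 - 1*(-30))*G)*g = ((3 - 1*(-30))*(-4))*(-53) = ((3 + 30)*(-4))*(-53) = (33*(-4))*(-53) = -132*(-53) = 6996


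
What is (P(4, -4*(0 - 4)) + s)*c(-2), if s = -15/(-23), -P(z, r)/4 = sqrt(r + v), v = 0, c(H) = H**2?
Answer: -1412/23 ≈ -61.391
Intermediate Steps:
P(z, r) = -4*sqrt(r) (P(z, r) = -4*sqrt(r + 0) = -4*sqrt(r))
s = 15/23 (s = -15*(-1/23) = 15/23 ≈ 0.65217)
(P(4, -4*(0 - 4)) + s)*c(-2) = (-4*sqrt(-4*(0 - 4)) + 15/23)*(-2)**2 = (-4*sqrt(-4*(-4)) + 15/23)*4 = (-4*sqrt(16) + 15/23)*4 = (-4*4 + 15/23)*4 = (-16 + 15/23)*4 = -353/23*4 = -1412/23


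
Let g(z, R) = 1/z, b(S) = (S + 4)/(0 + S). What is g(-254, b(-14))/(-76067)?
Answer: 1/19321018 ≈ 5.1757e-8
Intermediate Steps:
b(S) = (4 + S)/S
g(-254, b(-14))/(-76067) = 1/(-254*(-76067)) = -1/254*(-1/76067) = 1/19321018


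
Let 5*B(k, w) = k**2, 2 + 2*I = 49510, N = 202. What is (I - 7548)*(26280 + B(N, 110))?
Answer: 2962942024/5 ≈ 5.9259e+8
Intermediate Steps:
I = 24754 (I = -1 + (1/2)*49510 = -1 + 24755 = 24754)
B(k, w) = k**2/5
(I - 7548)*(26280 + B(N, 110)) = (24754 - 7548)*(26280 + (1/5)*202**2) = 17206*(26280 + (1/5)*40804) = 17206*(26280 + 40804/5) = 17206*(172204/5) = 2962942024/5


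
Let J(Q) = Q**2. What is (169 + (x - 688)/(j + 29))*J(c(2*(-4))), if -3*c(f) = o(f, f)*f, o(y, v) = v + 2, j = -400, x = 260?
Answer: 16160512/371 ≈ 43559.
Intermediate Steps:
o(y, v) = 2 + v
c(f) = -f*(2 + f)/3 (c(f) = -(2 + f)*f/3 = -f*(2 + f)/3)
(169 + (x - 688)/(j + 29))*J(c(2*(-4))) = (169 + (260 - 688)/(-400 + 29))*(-2*(-4)*(2 + 2*(-4))/3)**2 = (169 - 428/(-371))*(-1/3*(-8)*(2 - 8))**2 = (169 - 428*(-1/371))*(-1/3*(-8)*(-6))**2 = (169 + 428/371)*(-16)**2 = (63127/371)*256 = 16160512/371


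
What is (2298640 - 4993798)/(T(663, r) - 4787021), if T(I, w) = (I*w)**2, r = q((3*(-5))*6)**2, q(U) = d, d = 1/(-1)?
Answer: 1347579/2173726 ≈ 0.61994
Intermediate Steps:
d = -1
q(U) = -1
r = 1 (r = (-1)**2 = 1)
T(I, w) = I**2*w**2
(2298640 - 4993798)/(T(663, r) - 4787021) = (2298640 - 4993798)/(663**2*1**2 - 4787021) = -2695158/(439569*1 - 4787021) = -2695158/(439569 - 4787021) = -2695158/(-4347452) = -2695158*(-1/4347452) = 1347579/2173726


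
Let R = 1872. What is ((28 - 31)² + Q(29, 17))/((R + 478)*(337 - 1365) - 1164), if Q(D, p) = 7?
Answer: -4/604241 ≈ -6.6199e-6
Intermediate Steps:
((28 - 31)² + Q(29, 17))/((R + 478)*(337 - 1365) - 1164) = ((28 - 31)² + 7)/((1872 + 478)*(337 - 1365) - 1164) = ((-3)² + 7)/(2350*(-1028) - 1164) = (9 + 7)/(-2415800 - 1164) = 16/(-2416964) = 16*(-1/2416964) = -4/604241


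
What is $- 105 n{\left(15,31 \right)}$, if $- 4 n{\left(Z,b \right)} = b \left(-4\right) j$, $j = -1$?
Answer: $3255$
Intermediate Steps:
$n{\left(Z,b \right)} = - b$ ($n{\left(Z,b \right)} = - \frac{b \left(-4\right) \left(-1\right)}{4} = - \frac{- 4 b \left(-1\right)}{4} = - \frac{4 b}{4} = - b$)
$- 105 n{\left(15,31 \right)} = - 105 \left(\left(-1\right) 31\right) = \left(-105\right) \left(-31\right) = 3255$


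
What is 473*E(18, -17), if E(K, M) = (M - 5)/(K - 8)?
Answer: -5203/5 ≈ -1040.6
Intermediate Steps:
E(K, M) = (-5 + M)/(-8 + K)
473*E(18, -17) = 473*((-5 - 17)/(-8 + 18)) = 473*(-22/10) = 473*((⅒)*(-22)) = 473*(-11/5) = -5203/5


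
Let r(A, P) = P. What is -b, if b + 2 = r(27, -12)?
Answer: 14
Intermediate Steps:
b = -14 (b = -2 - 12 = -14)
-b = -1*(-14) = 14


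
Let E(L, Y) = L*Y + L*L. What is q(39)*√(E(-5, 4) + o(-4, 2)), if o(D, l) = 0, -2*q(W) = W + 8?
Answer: -47*√5/2 ≈ -52.548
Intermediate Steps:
q(W) = -4 - W/2 (q(W) = -(W + 8)/2 = -(8 + W)/2 = -4 - W/2)
E(L, Y) = L² + L*Y (E(L, Y) = L*Y + L² = L² + L*Y)
q(39)*√(E(-5, 4) + o(-4, 2)) = (-4 - ½*39)*√(-5*(-5 + 4) + 0) = (-4 - 39/2)*√(-5*(-1) + 0) = -47*√(5 + 0)/2 = -47*√5/2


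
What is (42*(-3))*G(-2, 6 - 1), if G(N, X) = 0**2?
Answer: 0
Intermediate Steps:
G(N, X) = 0
(42*(-3))*G(-2, 6 - 1) = (42*(-3))*0 = -126*0 = 0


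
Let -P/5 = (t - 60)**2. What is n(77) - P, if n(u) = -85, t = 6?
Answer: 14495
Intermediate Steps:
P = -14580 (P = -5*(6 - 60)**2 = -5*(-54)**2 = -5*2916 = -14580)
n(77) - P = -85 - 1*(-14580) = -85 + 14580 = 14495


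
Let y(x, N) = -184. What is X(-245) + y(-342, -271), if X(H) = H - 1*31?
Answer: -460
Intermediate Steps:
X(H) = -31 + H (X(H) = H - 31 = -31 + H)
X(-245) + y(-342, -271) = (-31 - 245) - 184 = -276 - 184 = -460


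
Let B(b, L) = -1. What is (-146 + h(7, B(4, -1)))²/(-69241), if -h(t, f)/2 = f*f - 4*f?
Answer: -24336/69241 ≈ -0.35147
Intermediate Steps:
h(t, f) = -2*f² + 8*f (h(t, f) = -2*(f*f - 4*f) = -2*(f² - 4*f) = -2*f² + 8*f)
(-146 + h(7, B(4, -1)))²/(-69241) = (-146 + 2*(-1)*(4 - 1*(-1)))²/(-69241) = (-146 + 2*(-1)*(4 + 1))²*(-1/69241) = (-146 + 2*(-1)*5)²*(-1/69241) = (-146 - 10)²*(-1/69241) = (-156)²*(-1/69241) = 24336*(-1/69241) = -24336/69241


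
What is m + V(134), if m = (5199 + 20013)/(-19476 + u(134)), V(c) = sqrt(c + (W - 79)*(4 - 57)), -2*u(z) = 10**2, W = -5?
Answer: -12606/9763 + sqrt(4586) ≈ 66.429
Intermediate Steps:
u(z) = -50 (u(z) = -1/2*10**2 = -1/2*100 = -50)
V(c) = sqrt(4452 + c) (V(c) = sqrt(c + (-5 - 79)*(4 - 57)) = sqrt(c - 84*(-53)) = sqrt(c + 4452) = sqrt(4452 + c))
m = -12606/9763 (m = (5199 + 20013)/(-19476 - 50) = 25212/(-19526) = 25212*(-1/19526) = -12606/9763 ≈ -1.2912)
m + V(134) = -12606/9763 + sqrt(4452 + 134) = -12606/9763 + sqrt(4586)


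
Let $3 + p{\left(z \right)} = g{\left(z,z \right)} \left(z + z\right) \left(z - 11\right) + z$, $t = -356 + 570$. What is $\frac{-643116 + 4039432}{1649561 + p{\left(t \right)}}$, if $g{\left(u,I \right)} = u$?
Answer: $\frac{77189}{460067} \approx 0.16778$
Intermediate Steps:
$t = 214$
$p{\left(z \right)} = -3 + z + 2 z^{2} \left(-11 + z\right)$ ($p{\left(z \right)} = -3 + \left(z \left(z + z\right) \left(z - 11\right) + z\right) = -3 + \left(z 2 z \left(-11 + z\right) + z\right) = -3 + \left(2 z^{2} \left(-11 + z\right) + z\right) = -3 + \left(z + 2 z^{2} \left(-11 + z\right)\right) = -3 + z + 2 z^{2} \left(-11 + z\right)$)
$\frac{-643116 + 4039432}{1649561 + p{\left(t \right)}} = \frac{-643116 + 4039432}{1649561 + \left(-3 + 214 - 22 \cdot 214^{2} + 2 \cdot 214^{3}\right)} = \frac{3396316}{1649561 + \left(-3 + 214 - 1007512 + 2 \cdot 9800344\right)} = \frac{3396316}{1649561 + \left(-3 + 214 - 1007512 + 19600688\right)} = \frac{3396316}{1649561 + 18593387} = \frac{3396316}{20242948} = 3396316 \cdot \frac{1}{20242948} = \frac{77189}{460067}$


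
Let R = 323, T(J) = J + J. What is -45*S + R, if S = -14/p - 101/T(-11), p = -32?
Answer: 17023/176 ≈ 96.722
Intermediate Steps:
T(J) = 2*J
S = 885/176 (S = -14/(-32) - 101/(2*(-11)) = -14*(-1/32) - 101/(-22) = 7/16 - 101*(-1/22) = 7/16 + 101/22 = 885/176 ≈ 5.0284)
-45*S + R = -45*885/176 + 323 = -39825/176 + 323 = 17023/176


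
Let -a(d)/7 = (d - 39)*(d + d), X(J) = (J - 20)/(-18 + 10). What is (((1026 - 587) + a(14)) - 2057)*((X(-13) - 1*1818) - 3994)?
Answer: -76245783/4 ≈ -1.9061e+7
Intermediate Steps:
X(J) = 5/2 - J/8 (X(J) = (-20 + J)/(-8) = (-20 + J)*(-⅛) = 5/2 - J/8)
a(d) = -14*d*(-39 + d) (a(d) = -7*(d - 39)*(d + d) = -7*(-39 + d)*2*d = -14*d*(-39 + d))
(((1026 - 587) + a(14)) - 2057)*((X(-13) - 1*1818) - 3994) = (((1026 - 587) + 14*14*(39 - 1*14)) - 2057)*(((5/2 - ⅛*(-13)) - 1*1818) - 3994) = ((439 + 14*14*(39 - 14)) - 2057)*(((5/2 + 13/8) - 1818) - 3994) = ((439 + 14*14*25) - 2057)*((33/8 - 1818) - 3994) = ((439 + 4900) - 2057)*(-14511/8 - 3994) = (5339 - 2057)*(-46463/8) = 3282*(-46463/8) = -76245783/4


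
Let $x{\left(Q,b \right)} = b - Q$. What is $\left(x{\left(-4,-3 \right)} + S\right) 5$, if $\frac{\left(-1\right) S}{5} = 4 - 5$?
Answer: $30$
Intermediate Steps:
$S = 5$ ($S = - 5 \left(4 - 5\right) = \left(-5\right) \left(-1\right) = 5$)
$\left(x{\left(-4,-3 \right)} + S\right) 5 = \left(\left(-3 - -4\right) + 5\right) 5 = \left(\left(-3 + 4\right) + 5\right) 5 = \left(1 + 5\right) 5 = 6 \cdot 5 = 30$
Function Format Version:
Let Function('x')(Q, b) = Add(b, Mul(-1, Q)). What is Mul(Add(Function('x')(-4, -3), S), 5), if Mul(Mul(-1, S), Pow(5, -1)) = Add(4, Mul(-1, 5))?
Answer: 30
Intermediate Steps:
S = 5 (S = Mul(-5, Add(4, Mul(-1, 5))) = Mul(-5, Add(4, -5)) = Mul(-5, -1) = 5)
Mul(Add(Function('x')(-4, -3), S), 5) = Mul(Add(Add(-3, Mul(-1, -4)), 5), 5) = Mul(Add(Add(-3, 4), 5), 5) = Mul(Add(1, 5), 5) = Mul(6, 5) = 30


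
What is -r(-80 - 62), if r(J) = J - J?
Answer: 0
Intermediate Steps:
r(J) = 0
-r(-80 - 62) = -1*0 = 0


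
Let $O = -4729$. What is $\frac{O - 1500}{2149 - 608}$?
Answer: $- \frac{6229}{1541} \approx -4.0422$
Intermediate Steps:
$\frac{O - 1500}{2149 - 608} = \frac{-4729 - 1500}{2149 - 608} = - \frac{6229}{1541}$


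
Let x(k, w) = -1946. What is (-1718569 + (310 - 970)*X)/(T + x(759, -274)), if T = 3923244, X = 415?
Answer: -1992469/3921298 ≈ -0.50811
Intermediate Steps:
(-1718569 + (310 - 970)*X)/(T + x(759, -274)) = (-1718569 + (310 - 970)*415)/(3923244 - 1946) = (-1718569 - 660*415)/3921298 = (-1718569 - 273900)*(1/3921298) = -1992469*1/3921298 = -1992469/3921298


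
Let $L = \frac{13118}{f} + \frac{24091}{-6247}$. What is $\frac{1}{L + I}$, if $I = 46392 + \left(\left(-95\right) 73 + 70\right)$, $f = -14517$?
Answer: $\frac{90687699}{3584181001180} \approx 2.5302 \cdot 10^{-5}$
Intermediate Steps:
$L = - \frac{431677193}{90687699}$ ($L = \frac{13118}{-14517} + \frac{24091}{-6247} = 13118 \left(- \frac{1}{14517}\right) + 24091 \left(- \frac{1}{6247}\right) = - \frac{13118}{14517} - \frac{24091}{6247} = - \frac{431677193}{90687699} \approx -4.76$)
$I = 39527$ ($I = 46392 + \left(-6935 + 70\right) = 46392 - 6865 = 39527$)
$\frac{1}{L + I} = \frac{1}{- \frac{431677193}{90687699} + 39527} = \frac{1}{\frac{3584181001180}{90687699}} = \frac{90687699}{3584181001180}$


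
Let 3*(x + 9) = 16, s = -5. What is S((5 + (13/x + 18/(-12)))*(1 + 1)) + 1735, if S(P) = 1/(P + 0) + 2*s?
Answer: 1714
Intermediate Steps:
x = -11/3 (x = -9 + (⅓)*16 = -9 + 16/3 = -11/3 ≈ -3.6667)
S(P) = -10 + 1/P (S(P) = 1/(P + 0) + 2*(-5) = 1/P - 10 = -10 + 1/P)
S((5 + (13/x + 18/(-12)))*(1 + 1)) + 1735 = (-10 + 1/((5 + (13/(-11/3) + 18/(-12)))*(1 + 1))) + 1735 = (-10 + 1/((5 + (13*(-3/11) + 18*(-1/12)))*2)) + 1735 = (-10 + 1/((5 + (-39/11 - 3/2))*2)) + 1735 = (-10 + 1/((5 - 111/22)*2)) + 1735 = (-10 + 1/(-1/22*2)) + 1735 = (-10 + 1/(-1/11)) + 1735 = (-10 - 11) + 1735 = -21 + 1735 = 1714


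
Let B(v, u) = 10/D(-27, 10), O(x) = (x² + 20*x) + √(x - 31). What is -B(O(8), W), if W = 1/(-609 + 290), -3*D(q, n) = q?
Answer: -10/9 ≈ -1.1111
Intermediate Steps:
D(q, n) = -q/3
O(x) = x² + √(-31 + x) + 20*x (O(x) = (x² + 20*x) + √(-31 + x) = x² + √(-31 + x) + 20*x)
W = -1/319 (W = 1/(-319) = -1/319 ≈ -0.0031348)
B(v, u) = 10/9 (B(v, u) = 10/((-⅓*(-27))) = 10/9)
-B(O(8), W) = -1*10/9 = -10/9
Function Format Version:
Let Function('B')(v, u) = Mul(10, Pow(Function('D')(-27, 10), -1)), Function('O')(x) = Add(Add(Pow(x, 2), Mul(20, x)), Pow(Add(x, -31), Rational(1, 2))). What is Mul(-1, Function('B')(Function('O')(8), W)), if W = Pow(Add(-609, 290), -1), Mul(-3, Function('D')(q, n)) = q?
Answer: Rational(-10, 9) ≈ -1.1111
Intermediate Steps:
Function('D')(q, n) = Mul(Rational(-1, 3), q)
Function('O')(x) = Add(Pow(x, 2), Pow(Add(-31, x), Rational(1, 2)), Mul(20, x)) (Function('O')(x) = Add(Add(Pow(x, 2), Mul(20, x)), Pow(Add(-31, x), Rational(1, 2))) = Add(Pow(x, 2), Pow(Add(-31, x), Rational(1, 2)), Mul(20, x)))
W = Rational(-1, 319) (W = Pow(-319, -1) = Rational(-1, 319) ≈ -0.0031348)
Function('B')(v, u) = Rational(10, 9) (Function('B')(v, u) = Mul(10, Pow(Mul(Rational(-1, 3), -27), -1)) = Mul(10, Pow(9, -1)) = Mul(10, Rational(1, 9)) = Rational(10, 9))
Mul(-1, Function('B')(Function('O')(8), W)) = Mul(-1, Rational(10, 9)) = Rational(-10, 9)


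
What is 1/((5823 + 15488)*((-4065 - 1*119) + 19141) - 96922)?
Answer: 1/318651705 ≈ 3.1382e-9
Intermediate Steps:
1/((5823 + 15488)*((-4065 - 1*119) + 19141) - 96922) = 1/(21311*((-4065 - 119) + 19141) - 96922) = 1/(21311*(-4184 + 19141) - 96922) = 1/(21311*14957 - 96922) = 1/(318748627 - 96922) = 1/318651705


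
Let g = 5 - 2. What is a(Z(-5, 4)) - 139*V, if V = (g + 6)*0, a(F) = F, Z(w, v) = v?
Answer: 4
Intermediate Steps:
g = 3
V = 0 (V = (3 + 6)*0 = 9*0 = 0)
a(Z(-5, 4)) - 139*V = 4 - 139*0 = 4 + 0 = 4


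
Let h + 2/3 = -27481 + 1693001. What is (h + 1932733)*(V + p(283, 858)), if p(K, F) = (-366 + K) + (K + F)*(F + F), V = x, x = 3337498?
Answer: 57162243169847/3 ≈ 1.9054e+13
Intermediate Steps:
V = 3337498
h = 4996558/3 (h = -2/3 + (-27481 + 1693001) = -2/3 + 1665520 = 4996558/3 ≈ 1.6655e+6)
p(K, F) = -366 + K + 2*F*(F + K) (p(K, F) = (-366 + K) + (F + K)*(2*F) = (-366 + K) + 2*F*(F + K) = -366 + K + 2*F*(F + K))
(h + 1932733)*(V + p(283, 858)) = (4996558/3 + 1932733)*(3337498 + (-366 + 283 + 2*858**2 + 2*858*283)) = 10794757*(3337498 + (-366 + 283 + 2*736164 + 485628))/3 = 10794757*(3337498 + (-366 + 283 + 1472328 + 485628))/3 = 10794757*(3337498 + 1957873)/3 = (10794757/3)*5295371 = 57162243169847/3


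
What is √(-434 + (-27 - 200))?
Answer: I*√661 ≈ 25.71*I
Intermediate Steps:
√(-434 + (-27 - 200)) = √(-434 - 227) = √(-661) = I*√661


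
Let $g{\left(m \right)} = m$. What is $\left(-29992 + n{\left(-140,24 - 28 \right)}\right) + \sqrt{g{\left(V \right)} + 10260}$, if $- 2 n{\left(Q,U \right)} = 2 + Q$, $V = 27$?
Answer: $-29923 + 9 \sqrt{127} \approx -29822.0$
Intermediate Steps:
$n{\left(Q,U \right)} = -1 - \frac{Q}{2}$ ($n{\left(Q,U \right)} = - \frac{2 + Q}{2} = -1 - \frac{Q}{2}$)
$\left(-29992 + n{\left(-140,24 - 28 \right)}\right) + \sqrt{g{\left(V \right)} + 10260} = \left(-29992 - -69\right) + \sqrt{27 + 10260} = \left(-29992 + \left(-1 + 70\right)\right) + \sqrt{10287} = \left(-29992 + 69\right) + 9 \sqrt{127} = -29923 + 9 \sqrt{127}$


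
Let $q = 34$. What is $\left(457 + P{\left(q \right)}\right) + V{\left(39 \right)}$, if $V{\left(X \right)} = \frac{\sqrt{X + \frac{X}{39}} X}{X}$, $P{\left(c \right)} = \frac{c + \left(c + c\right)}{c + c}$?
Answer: $\frac{917}{2} + 2 \sqrt{10} \approx 464.82$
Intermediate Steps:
$P{\left(c \right)} = \frac{3}{2}$ ($P{\left(c \right)} = \frac{c + 2 c}{2 c} = 3 c \frac{1}{2 c} = \frac{3}{2}$)
$V{\left(X \right)} = \frac{2 \sqrt{390} \sqrt{X}}{39}$ ($V{\left(X \right)} = \frac{\sqrt{X + X \frac{1}{39}} X}{X} = \frac{\sqrt{X + \frac{X}{39}} X}{X} = \frac{\sqrt{\frac{40 X}{39}} X}{X} = \frac{\frac{2 \sqrt{390} \sqrt{X}}{39} X}{X} = \frac{\frac{2}{39} \sqrt{390} X^{\frac{3}{2}}}{X} = \frac{2 \sqrt{390} \sqrt{X}}{39}$)
$\left(457 + P{\left(q \right)}\right) + V{\left(39 \right)} = \left(457 + \frac{3}{2}\right) + \frac{2 \sqrt{390} \sqrt{39}}{39} = \frac{917}{2} + 2 \sqrt{10}$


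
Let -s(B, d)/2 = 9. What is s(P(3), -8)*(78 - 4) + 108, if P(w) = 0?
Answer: -1224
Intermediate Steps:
s(B, d) = -18 (s(B, d) = -2*9 = -18)
s(P(3), -8)*(78 - 4) + 108 = -18*(78 - 4) + 108 = -18*74 + 108 = -1332 + 108 = -1224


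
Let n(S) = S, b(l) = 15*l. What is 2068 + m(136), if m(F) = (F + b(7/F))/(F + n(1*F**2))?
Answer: 5240231337/2533952 ≈ 2068.0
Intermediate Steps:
m(F) = (F + 105/F)/(F + F**2) (m(F) = (F + 15*(7/F))/(F + 1*F**2) = (F + 105/F)/(F + F**2))
2068 + m(136) = 2068 + (105 + 136**2)/(136**2*(1 + 136)) = 2068 + (1/18496)*(105 + 18496)/137 = 2068 + (1/18496)*(1/137)*18601 = 2068 + 18601/2533952 = 5240231337/2533952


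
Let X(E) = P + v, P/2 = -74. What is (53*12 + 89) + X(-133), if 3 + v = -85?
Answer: 489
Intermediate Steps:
P = -148 (P = 2*(-74) = -148)
v = -88 (v = -3 - 85 = -88)
X(E) = -236 (X(E) = -148 - 88 = -236)
(53*12 + 89) + X(-133) = (53*12 + 89) - 236 = (636 + 89) - 236 = 725 - 236 = 489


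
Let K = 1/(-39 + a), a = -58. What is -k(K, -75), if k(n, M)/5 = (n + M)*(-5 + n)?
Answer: -17680680/9409 ≈ -1879.1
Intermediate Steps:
K = -1/97 (K = 1/(-39 - 58) = 1/(-97) = -1/97 ≈ -0.010309)
k(n, M) = 5*(-5 + n)*(M + n) (k(n, M) = 5*((n + M)*(-5 + n)) = 5*((M + n)*(-5 + n)) = 5*((-5 + n)*(M + n)) = 5*(-5 + n)*(M + n))
-k(K, -75) = -(-25*(-75) - 25*(-1/97) + 5*(-1/97)**2 + 5*(-75)*(-1/97)) = -(1875 + 25/97 + 5*(1/9409) + 375/97) = -(1875 + 25/97 + 5/9409 + 375/97) = -1*17680680/9409 = -17680680/9409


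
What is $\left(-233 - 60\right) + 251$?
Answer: $-42$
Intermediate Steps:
$\left(-233 - 60\right) + 251 = -293 + 251 = -42$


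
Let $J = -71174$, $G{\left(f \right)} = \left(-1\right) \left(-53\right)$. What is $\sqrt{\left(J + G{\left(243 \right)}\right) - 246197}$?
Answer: $i \sqrt{317318} \approx 563.31 i$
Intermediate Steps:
$G{\left(f \right)} = 53$
$\sqrt{\left(J + G{\left(243 \right)}\right) - 246197} = \sqrt{\left(-71174 + 53\right) - 246197} = \sqrt{-71121 - 246197} = \sqrt{-317318} = i \sqrt{317318}$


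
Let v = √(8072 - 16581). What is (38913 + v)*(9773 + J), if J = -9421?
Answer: 13697376 + 352*I*√8509 ≈ 1.3697e+7 + 32470.0*I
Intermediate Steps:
v = I*√8509 (v = √(-8509) = I*√8509 ≈ 92.244*I)
(38913 + v)*(9773 + J) = (38913 + I*√8509)*(9773 - 9421) = (38913 + I*√8509)*352 = 13697376 + 352*I*√8509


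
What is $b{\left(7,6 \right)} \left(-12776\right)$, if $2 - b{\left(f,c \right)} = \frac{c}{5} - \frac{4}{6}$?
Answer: $- \frac{281072}{15} \approx -18738.0$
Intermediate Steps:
$b{\left(f,c \right)} = \frac{8}{3} - \frac{c}{5}$ ($b{\left(f,c \right)} = 2 - \left(\frac{c}{5} - \frac{4}{6}\right) = 2 - \left(c \frac{1}{5} - \frac{2}{3}\right) = 2 - \left(\frac{c}{5} - \frac{2}{3}\right) = 2 - \left(- \frac{2}{3} + \frac{c}{5}\right) = \frac{8}{3} - \frac{c}{5}$)
$b{\left(7,6 \right)} \left(-12776\right) = \left(\frac{8}{3} - \frac{6}{5}\right) \left(-12776\right) = \frac{22}{15} \left(-12776\right) = - \frac{281072}{15}$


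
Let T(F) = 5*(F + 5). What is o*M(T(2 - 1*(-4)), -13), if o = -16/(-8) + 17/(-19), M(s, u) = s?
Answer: 1155/19 ≈ 60.789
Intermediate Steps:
T(F) = 25 + 5*F (T(F) = 5*(5 + F) = 25 + 5*F)
o = 21/19 (o = -16*(-1/8) + 17*(-1/19) = 2 - 17/19 = 21/19 ≈ 1.1053)
o*M(T(2 - 1*(-4)), -13) = 21*(25 + 5*(2 - 1*(-4)))/19 = 21*(25 + 5*(2 + 4))/19 = 21*(25 + 5*6)/19 = 21*(25 + 30)/19 = (21/19)*55 = 1155/19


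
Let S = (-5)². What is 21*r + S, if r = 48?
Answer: 1033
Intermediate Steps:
S = 25
21*r + S = 21*48 + 25 = 1008 + 25 = 1033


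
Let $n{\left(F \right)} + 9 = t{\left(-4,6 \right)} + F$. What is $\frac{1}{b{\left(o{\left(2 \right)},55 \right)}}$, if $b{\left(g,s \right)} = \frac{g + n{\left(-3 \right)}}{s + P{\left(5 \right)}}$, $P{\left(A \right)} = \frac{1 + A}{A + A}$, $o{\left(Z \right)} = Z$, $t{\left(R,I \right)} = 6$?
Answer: $- \frac{139}{10} \approx -13.9$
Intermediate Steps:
$n{\left(F \right)} = -3 + F$ ($n{\left(F \right)} = -9 + \left(6 + F\right) = -3 + F$)
$P{\left(A \right)} = \frac{1 + A}{2 A}$
$b{\left(g,s \right)} = \frac{-6 + g}{\frac{3}{5} + s}$ ($b{\left(g,s \right)} = \frac{g - 6}{s + \frac{1 + 5}{2 \cdot 5}} = \frac{g - 6}{s + \frac{1}{2} \cdot \frac{1}{5} \cdot 6} = \frac{-6 + g}{s + \frac{3}{5}} = \frac{-6 + g}{\frac{3}{5} + s}$)
$\frac{1}{b{\left(o{\left(2 \right)},55 \right)}} = \frac{1}{5 \frac{1}{3 + 5 \cdot 55} \left(-6 + 2\right)} = \frac{1}{5 \frac{1}{3 + 275} \left(-4\right)} = \frac{1}{5 \cdot \frac{1}{278} \left(-4\right)} = \frac{1}{- \frac{10}{139}} = - \frac{139}{10}$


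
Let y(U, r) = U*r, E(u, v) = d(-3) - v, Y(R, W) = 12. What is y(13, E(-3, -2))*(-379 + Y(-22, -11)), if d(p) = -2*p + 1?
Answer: -42939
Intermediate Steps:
d(p) = 1 - 2*p
E(u, v) = 7 - v (E(u, v) = (1 - 2*(-3)) - v = (1 + 6) - v = 7 - v)
y(13, E(-3, -2))*(-379 + Y(-22, -11)) = (13*(7 - 1*(-2)))*(-379 + 12) = (13*(7 + 2))*(-367) = (13*9)*(-367) = 117*(-367) = -42939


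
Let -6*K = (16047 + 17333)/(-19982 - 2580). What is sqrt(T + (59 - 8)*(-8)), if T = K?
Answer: I*sqrt(467019828957)/33843 ≈ 20.193*I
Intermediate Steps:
K = 8345/33843 (K = -(16047 + 17333)/(6*(-19982 - 2580)) = -16690/(3*(-22562)) = -16690*(-1)/(3*22562) = -1/6*(-16690/11281) = 8345/33843 ≈ 0.24658)
T = 8345/33843 ≈ 0.24658
sqrt(T + (59 - 8)*(-8)) = sqrt(8345/33843 + (59 - 8)*(-8)) = sqrt(8345/33843 + 51*(-8)) = sqrt(8345/33843 - 408) = sqrt(-13799599/33843) = I*sqrt(467019828957)/33843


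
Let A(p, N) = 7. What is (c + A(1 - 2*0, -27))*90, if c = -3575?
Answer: -321120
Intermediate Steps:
(c + A(1 - 2*0, -27))*90 = (-3575 + 7)*90 = -3568*90 = -321120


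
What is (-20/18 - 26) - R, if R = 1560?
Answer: -14284/9 ≈ -1587.1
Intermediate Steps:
(-20/18 - 26) - R = (-20/18 - 26) - 1*1560 = ((1/18)*(-20) - 26) - 1560 = (-10/9 - 26) - 1560 = -244/9 - 1560 = -14284/9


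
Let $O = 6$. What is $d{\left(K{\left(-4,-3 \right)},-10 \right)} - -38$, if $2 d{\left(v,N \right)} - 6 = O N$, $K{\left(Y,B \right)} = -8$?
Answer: $11$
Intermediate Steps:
$d{\left(v,N \right)} = 3 + 3 N$ ($d{\left(v,N \right)} = 3 + \frac{6 N}{2} = 3 + 3 N$)
$d{\left(K{\left(-4,-3 \right)},-10 \right)} - -38 = \left(3 + 3 \left(-10\right)\right) - -38 = \left(3 - 30\right) + 38 = -27 + 38 = 11$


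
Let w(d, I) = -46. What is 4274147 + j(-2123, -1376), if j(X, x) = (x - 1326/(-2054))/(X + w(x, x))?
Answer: 732379471250/171351 ≈ 4.2741e+6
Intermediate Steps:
j(X, x) = (51/79 + x)/(-46 + X) (j(X, x) = (x - 1326/(-2054))/(X - 46) = (x - 1326*(-1/2054))/(-46 + X) = (x + 51/79)/(-46 + X) = (51/79 + x)/(-46 + X))
4274147 + j(-2123, -1376) = 4274147 + (51/79 - 1376)/(-46 - 2123) = 4274147 - 108653/79/(-2169) = 4274147 - 1/2169*(-108653/79) = 4274147 + 108653/171351 = 732379471250/171351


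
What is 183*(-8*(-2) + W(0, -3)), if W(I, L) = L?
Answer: 2379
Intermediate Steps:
183*(-8*(-2) + W(0, -3)) = 183*(-8*(-2) - 3) = 183*(16 - 3) = 183*13 = 2379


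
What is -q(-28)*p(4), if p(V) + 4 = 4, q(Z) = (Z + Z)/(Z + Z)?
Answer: 0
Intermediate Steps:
q(Z) = 1 (q(Z) = (2*Z)/((2*Z)) = (2*Z)*(1/(2*Z)) = 1)
p(V) = 0 (p(V) = -4 + 4 = 0)
-q(-28)*p(4) = -0 = -1*0 = 0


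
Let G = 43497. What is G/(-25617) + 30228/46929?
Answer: -140768893/133575577 ≈ -1.0539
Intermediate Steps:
G/(-25617) + 30228/46929 = 43497/(-25617) + 30228/46929 = 43497*(-1/25617) + 30228*(1/46929) = -14499/8539 + 10076/15643 = -140768893/133575577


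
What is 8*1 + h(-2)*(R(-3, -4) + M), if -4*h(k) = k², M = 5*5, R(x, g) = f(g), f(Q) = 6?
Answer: -23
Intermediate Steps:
R(x, g) = 6
M = 25
h(k) = -k²/4
8*1 + h(-2)*(R(-3, -4) + M) = 8*1 + (-¼*(-2)²)*(6 + 25) = 8 - ¼*4*31 = 8 - 1*31 = 8 - 31 = -23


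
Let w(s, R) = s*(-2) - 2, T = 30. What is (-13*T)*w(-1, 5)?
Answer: 0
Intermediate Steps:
w(s, R) = -2 - 2*s (w(s, R) = -2*s - 2 = -2 - 2*s)
(-13*T)*w(-1, 5) = (-13*30)*(-2 - 2*(-1)) = -390*(-2 + 2) = -390*0 = 0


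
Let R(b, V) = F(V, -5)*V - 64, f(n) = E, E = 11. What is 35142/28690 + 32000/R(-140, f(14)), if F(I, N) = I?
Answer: 24212713/43035 ≈ 562.63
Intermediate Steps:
f(n) = 11
R(b, V) = -64 + V² (R(b, V) = V*V - 64 = V² - 64 = -64 + V²)
35142/28690 + 32000/R(-140, f(14)) = 35142/28690 + 32000/(-64 + 11²) = 35142*(1/28690) + 32000/(-64 + 121) = 17571/14345 + 32000/57 = 24212713/43035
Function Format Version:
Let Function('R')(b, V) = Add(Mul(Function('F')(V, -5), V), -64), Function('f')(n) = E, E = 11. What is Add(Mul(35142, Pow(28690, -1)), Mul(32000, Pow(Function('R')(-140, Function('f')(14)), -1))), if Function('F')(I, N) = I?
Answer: Rational(24212713, 43035) ≈ 562.63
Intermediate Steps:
Function('f')(n) = 11
Function('R')(b, V) = Add(-64, Pow(V, 2)) (Function('R')(b, V) = Add(Mul(V, V), -64) = Add(Pow(V, 2), -64) = Add(-64, Pow(V, 2)))
Add(Mul(35142, Pow(28690, -1)), Mul(32000, Pow(Function('R')(-140, Function('f')(14)), -1))) = Add(Mul(35142, Pow(28690, -1)), Mul(32000, Pow(Add(-64, Pow(11, 2)), -1))) = Add(Mul(35142, Rational(1, 28690)), Mul(32000, Pow(Add(-64, 121), -1))) = Add(Rational(17571, 14345), Mul(32000, Pow(57, -1))) = Add(Rational(17571, 14345), Mul(32000, Rational(1, 57))) = Add(Rational(17571, 14345), Rational(32000, 57)) = Rational(24212713, 43035)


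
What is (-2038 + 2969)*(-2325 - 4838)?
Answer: -6668753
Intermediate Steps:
(-2038 + 2969)*(-2325 - 4838) = 931*(-7163) = -6668753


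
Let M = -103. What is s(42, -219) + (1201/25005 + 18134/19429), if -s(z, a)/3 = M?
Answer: 150595817704/485822145 ≈ 309.98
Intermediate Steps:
s(z, a) = 309 (s(z, a) = -3*(-103) = 309)
s(42, -219) + (1201/25005 + 18134/19429) = 309 + (1201/25005 + 18134/19429) = 309 + 476774899/485822145 = 150595817704/485822145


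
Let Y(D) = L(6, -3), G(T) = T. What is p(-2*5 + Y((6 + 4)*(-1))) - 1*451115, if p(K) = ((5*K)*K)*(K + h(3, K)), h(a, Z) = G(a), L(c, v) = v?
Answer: -459565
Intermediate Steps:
h(a, Z) = a
Y(D) = -3
p(K) = 5*K²*(3 + K) (p(K) = ((5*K)*K)*(K + 3) = (5*K²)*(3 + K) = 5*K²*(3 + K))
p(-2*5 + Y((6 + 4)*(-1))) - 1*451115 = 5*(-2*5 - 3)²*(3 + (-2*5 - 3)) - 1*451115 = 5*(-10 - 3)²*(3 + (-10 - 3)) - 451115 = 5*(-13)²*(3 - 13) - 451115 = 5*169*(-10) - 451115 = -8450 - 451115 = -459565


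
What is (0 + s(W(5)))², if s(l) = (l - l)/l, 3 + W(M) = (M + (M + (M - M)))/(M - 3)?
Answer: 0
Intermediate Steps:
W(M) = -3 + 2*M/(-3 + M) (W(M) = -3 + (M + (M + (M - M)))/(M - 3) = -3 + (M + (M + 0))/(-3 + M) = -3 + (M + M)/(-3 + M) = -3 + (2*M)/(-3 + M) = -3 + 2*M/(-3 + M))
s(l) = 0 (s(l) = 0/l = 0)
(0 + s(W(5)))² = (0 + 0)² = 0² = 0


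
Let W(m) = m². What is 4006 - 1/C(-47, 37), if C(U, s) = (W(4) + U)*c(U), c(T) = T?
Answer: 5836741/1457 ≈ 4006.0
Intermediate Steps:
C(U, s) = U*(16 + U) (C(U, s) = (4² + U)*U = (16 + U)*U = U*(16 + U))
4006 - 1/C(-47, 37) = 4006 - 1/((-47*(16 - 47))) = 4006 - 1/((-47*(-31))) = 4006 - 1/1457 = 5836741/1457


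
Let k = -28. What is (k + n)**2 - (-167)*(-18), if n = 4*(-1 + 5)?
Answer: -2862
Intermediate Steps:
n = 16 (n = 4*4 = 16)
(k + n)**2 - (-167)*(-18) = (-28 + 16)**2 - (-167)*(-18) = (-12)**2 - 1*3006 = 144 - 3006 = -2862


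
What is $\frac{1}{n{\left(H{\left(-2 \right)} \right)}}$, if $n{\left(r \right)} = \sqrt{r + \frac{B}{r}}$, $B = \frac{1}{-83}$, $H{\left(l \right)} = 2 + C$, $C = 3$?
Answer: $\frac{\sqrt{860710}}{2074} \approx 0.44732$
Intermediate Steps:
$H{\left(l \right)} = 5$ ($H{\left(l \right)} = 2 + 3 = 5$)
$B = - \frac{1}{83} \approx -0.012048$
$n{\left(r \right)} = \sqrt{r - \frac{1}{83 r}}$
$\frac{1}{n{\left(H{\left(-2 \right)} \right)}} = \frac{1}{\frac{1}{83} \sqrt{- \frac{83}{5} + 6889 \cdot 5}} = \frac{1}{\frac{1}{83} \sqrt{\left(-83\right) \frac{1}{5} + 34445}} = \frac{1}{\frac{1}{83} \sqrt{- \frac{83}{5} + 34445}} = \frac{1}{\frac{1}{83} \sqrt{\frac{172142}{5}}} = \frac{1}{\frac{1}{83} \frac{\sqrt{860710}}{5}} = \frac{1}{\frac{1}{415} \sqrt{860710}} = \frac{\sqrt{860710}}{2074}$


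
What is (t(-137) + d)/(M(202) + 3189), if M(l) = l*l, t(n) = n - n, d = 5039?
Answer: 5039/43993 ≈ 0.11454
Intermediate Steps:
t(n) = 0
M(l) = l²
(t(-137) + d)/(M(202) + 3189) = (0 + 5039)/(202² + 3189) = 5039/(40804 + 3189) = 5039/43993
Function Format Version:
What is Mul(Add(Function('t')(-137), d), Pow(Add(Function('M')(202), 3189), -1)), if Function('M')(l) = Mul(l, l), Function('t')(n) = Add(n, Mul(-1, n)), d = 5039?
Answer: Rational(5039, 43993) ≈ 0.11454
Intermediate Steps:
Function('t')(n) = 0
Function('M')(l) = Pow(l, 2)
Mul(Add(Function('t')(-137), d), Pow(Add(Function('M')(202), 3189), -1)) = Mul(Add(0, 5039), Pow(Add(Pow(202, 2), 3189), -1)) = Mul(5039, Pow(Add(40804, 3189), -1)) = Mul(5039, Pow(43993, -1)) = Mul(5039, Rational(1, 43993)) = Rational(5039, 43993)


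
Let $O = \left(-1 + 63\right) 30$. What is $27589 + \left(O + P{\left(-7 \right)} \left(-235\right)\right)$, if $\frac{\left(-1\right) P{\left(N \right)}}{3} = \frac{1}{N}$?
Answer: $\frac{205438}{7} \approx 29348.0$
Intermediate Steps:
$P{\left(N \right)} = - \frac{3}{N}$
$O = 1860$ ($O = 62 \cdot 30 = 1860$)
$27589 + \left(O + P{\left(-7 \right)} \left(-235\right)\right) = 27589 + \left(1860 + - \frac{3}{-7} \left(-235\right)\right) = 27589 + \left(1860 + \left(-3\right) \left(- \frac{1}{7}\right) \left(-235\right)\right) = 27589 + \left(1860 + \frac{3}{7} \left(-235\right)\right) = 27589 + \left(1860 - \frac{705}{7}\right) = 27589 + \frac{12315}{7} = \frac{205438}{7}$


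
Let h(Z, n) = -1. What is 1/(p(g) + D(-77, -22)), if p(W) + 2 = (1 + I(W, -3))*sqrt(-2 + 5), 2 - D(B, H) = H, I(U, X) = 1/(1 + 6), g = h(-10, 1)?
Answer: 539/11762 - 14*sqrt(3)/5881 ≈ 0.041702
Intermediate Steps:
g = -1
I(U, X) = 1/7
D(B, H) = 2 - H
p(W) = -2 + 8*sqrt(3)/7 (p(W) = -2 + (1 + 1/7)*sqrt(-2 + 5) = -2 + 8*sqrt(3)/7)
1/(p(g) + D(-77, -22)) = 1/((-2 + 8*sqrt(3)/7) + (2 - 1*(-22))) = 1/((-2 + 8*sqrt(3)/7) + (2 + 22)) = 1/((-2 + 8*sqrt(3)/7) + 24) = 1/(22 + 8*sqrt(3)/7)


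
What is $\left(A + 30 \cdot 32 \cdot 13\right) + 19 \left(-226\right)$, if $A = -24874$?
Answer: $-16688$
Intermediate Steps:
$\left(A + 30 \cdot 32 \cdot 13\right) + 19 \left(-226\right) = \left(-24874 + 30 \cdot 32 \cdot 13\right) + 19 \left(-226\right) = \left(-24874 + 960 \cdot 13\right) - 4294 = \left(-24874 + 12480\right) - 4294 = -12394 - 4294 = -16688$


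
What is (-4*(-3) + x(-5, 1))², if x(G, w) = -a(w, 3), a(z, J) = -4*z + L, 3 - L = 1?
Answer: 196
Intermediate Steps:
L = 2 (L = 3 - 1*1 = 3 - 1 = 2)
a(z, J) = 2 - 4*z (a(z, J) = -4*z + 2 = 2 - 4*z)
x(G, w) = -2 + 4*w (x(G, w) = -(2 - 4*w) = -2 + 4*w)
(-4*(-3) + x(-5, 1))² = (-4*(-3) + (-2 + 4*1))² = (12 + (-2 + 4))² = (12 + 2)² = 14² = 196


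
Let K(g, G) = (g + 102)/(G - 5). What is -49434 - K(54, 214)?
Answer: -10331862/209 ≈ -49435.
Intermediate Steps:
K(g, G) = (102 + g)/(-5 + G)
-49434 - K(54, 214) = -49434 - (102 + 54)/(-5 + 214) = -49434 - 156/209 = -10331862/209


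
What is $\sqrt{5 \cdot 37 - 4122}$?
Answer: $i \sqrt{3937} \approx 62.746 i$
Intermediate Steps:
$\sqrt{5 \cdot 37 - 4122} = \sqrt{185 - 4122} = \sqrt{-3937} = i \sqrt{3937}$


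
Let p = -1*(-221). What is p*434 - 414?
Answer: 95500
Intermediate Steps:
p = 221
p*434 - 414 = 221*434 - 414 = 95914 - 414 = 95500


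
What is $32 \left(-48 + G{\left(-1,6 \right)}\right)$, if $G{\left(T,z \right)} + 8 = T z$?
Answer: $-1984$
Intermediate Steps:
$G{\left(T,z \right)} = -8 + T z$
$32 \left(-48 + G{\left(-1,6 \right)}\right) = 32 \left(-48 - 14\right) = 32 \left(-62\right) = -1984$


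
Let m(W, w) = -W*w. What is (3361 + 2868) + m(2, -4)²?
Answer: 6293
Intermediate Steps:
m(W, w) = -W*w
(3361 + 2868) + m(2, -4)² = (3361 + 2868) + (-1*2*(-4))² = 6229 + 8² = 6229 + 64 = 6293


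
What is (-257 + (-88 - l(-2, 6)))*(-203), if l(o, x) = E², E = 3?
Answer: 71862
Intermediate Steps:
l(o, x) = 9 (l(o, x) = 3² = 9)
(-257 + (-88 - l(-2, 6)))*(-203) = (-257 + (-88 - 1*9))*(-203) = (-257 + (-88 - 9))*(-203) = (-257 - 97)*(-203) = -354*(-203) = 71862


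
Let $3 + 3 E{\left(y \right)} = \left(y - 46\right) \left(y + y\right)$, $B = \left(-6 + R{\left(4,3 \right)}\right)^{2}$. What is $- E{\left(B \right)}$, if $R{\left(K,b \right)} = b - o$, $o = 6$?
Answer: $-1889$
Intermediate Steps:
$R{\left(K,b \right)} = -6 + b$ ($R{\left(K,b \right)} = b - 6 = -6 + b$)
$B = 81$ ($B = \left(-6 + \left(-6 + 3\right)\right)^{2} = \left(-6 - 3\right)^{2} = \left(-9\right)^{2} = 81$)
$E{\left(y \right)} = -1 + \frac{2 y \left(-46 + y\right)}{3}$ ($E{\left(y \right)} = -1 + \frac{\left(y - 46\right) \left(y + y\right)}{3} = -1 + \frac{\left(-46 + y\right) 2 y}{3} = -1 + \frac{2 y \left(-46 + y\right)}{3}$)
$- E{\left(B \right)} = - (-1 - 2484 + \frac{2 \cdot 81^{2}}{3}) = - (-1 - 2484 + \frac{2}{3} \cdot 6561) = - (-1 - 2484 + 4374) = \left(-1\right) 1889 = -1889$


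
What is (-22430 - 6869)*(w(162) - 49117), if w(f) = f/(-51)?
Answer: 24465924857/17 ≈ 1.4392e+9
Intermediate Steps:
w(f) = -f/51 (w(f) = f*(-1/51) = -f/51)
(-22430 - 6869)*(w(162) - 49117) = (-22430 - 6869)*(-1/51*162 - 49117) = -29299*(-54/17 - 49117) = -29299*(-835043/17) = 24465924857/17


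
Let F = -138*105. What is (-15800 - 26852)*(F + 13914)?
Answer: 24567552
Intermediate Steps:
F = -14490
(-15800 - 26852)*(F + 13914) = (-15800 - 26852)*(-14490 + 13914) = -42652*(-576) = 24567552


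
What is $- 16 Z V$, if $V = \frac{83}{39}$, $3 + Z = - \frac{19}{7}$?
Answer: $\frac{53120}{273} \approx 194.58$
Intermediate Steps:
$Z = - \frac{40}{7}$ ($Z = -3 - \frac{19}{7} = - \frac{40}{7} \approx -5.7143$)
$V = \frac{83}{39}$ ($V = 83 \cdot \frac{1}{39} = \frac{83}{39} \approx 2.1282$)
$- 16 Z V = \left(-16\right) \left(- \frac{40}{7}\right) \frac{83}{39} = \frac{640}{7} \cdot \frac{83}{39} = \frac{53120}{273}$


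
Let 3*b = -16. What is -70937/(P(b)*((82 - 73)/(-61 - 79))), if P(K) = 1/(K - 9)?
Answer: -427040740/27 ≈ -1.5816e+7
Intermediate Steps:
b = -16/3 (b = (⅓)*(-16) = -16/3 ≈ -5.3333)
P(K) = 1/(-9 + K)
-70937/(P(b)*((82 - 73)/(-61 - 79))) = -70937/(((82 - 73)/(-61 - 79))/(-9 - 16/3)) = -70937/((9/(-140))/(-43/3)) = -70937/((-27*(-1)/(43*140))) = -70937/((-3/43*(-9/140))) = -70937/27/6020 = -70937*6020/27 = -1*427040740/27 = -427040740/27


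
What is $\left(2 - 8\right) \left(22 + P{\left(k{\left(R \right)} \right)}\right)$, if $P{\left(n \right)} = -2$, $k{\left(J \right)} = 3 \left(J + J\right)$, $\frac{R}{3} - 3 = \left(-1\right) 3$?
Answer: $-120$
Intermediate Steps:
$R = 0$ ($R = 9 + 3 \left(\left(-1\right) 3\right) = 9 + 3 \left(-3\right) = 9 - 9 = 0$)
$k{\left(J \right)} = 6 J$ ($k{\left(J \right)} = 3 \cdot 2 J = 6 J$)
$\left(2 - 8\right) \left(22 + P{\left(k{\left(R \right)} \right)}\right) = \left(2 - 8\right) \left(22 - 2\right) = \left(2 - 8\right) 20 = \left(-6\right) 20 = -120$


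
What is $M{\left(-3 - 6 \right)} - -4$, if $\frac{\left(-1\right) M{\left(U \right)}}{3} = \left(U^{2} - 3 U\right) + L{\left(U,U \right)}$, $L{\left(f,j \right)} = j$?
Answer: $-293$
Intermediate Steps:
$M{\left(U \right)} = - 3 U^{2} + 6 U$ ($M{\left(U \right)} = - 3 \left(\left(U^{2} - 3 U\right) + U\right) = - 3 \left(U^{2} - 2 U\right) = - 3 U^{2} + 6 U$)
$M{\left(-3 - 6 \right)} - -4 = 3 \left(-3 - 6\right) \left(2 - \left(-3 - 6\right)\right) - -4 = 3 \left(-3 - 6\right) \left(2 - \left(-3 - 6\right)\right) + 4 = 3 \left(-9\right) \left(2 - -9\right) + 4 = 3 \left(-9\right) \left(2 + 9\right) + 4 = 3 \left(-9\right) 11 + 4 = -297 + 4 = -293$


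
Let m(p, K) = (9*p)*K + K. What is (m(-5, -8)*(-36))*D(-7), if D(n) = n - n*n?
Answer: 709632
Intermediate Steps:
m(p, K) = K + 9*K*p (m(p, K) = 9*K*p + K = K + 9*K*p)
D(n) = n - n²
(m(-5, -8)*(-36))*D(-7) = (-8*(1 + 9*(-5))*(-36))*(-7*(1 - 1*(-7))) = (-8*(1 - 45)*(-36))*(-7*(1 + 7)) = (-8*(-44)*(-36))*(-7*8) = (352*(-36))*(-56) = -12672*(-56) = 709632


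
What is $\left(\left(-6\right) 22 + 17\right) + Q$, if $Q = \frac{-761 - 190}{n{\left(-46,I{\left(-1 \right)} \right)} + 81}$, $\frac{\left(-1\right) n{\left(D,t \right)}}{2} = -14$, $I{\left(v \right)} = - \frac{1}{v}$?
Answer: $- \frac{13486}{109} \approx -123.72$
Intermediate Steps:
$n{\left(D,t \right)} = 28$ ($n{\left(D,t \right)} = \left(-2\right) \left(-14\right) = 28$)
$Q = - \frac{951}{109}$ ($Q = \frac{-761 - 190}{28 + 81} = - \frac{951}{109} \approx -8.7248$)
$\left(\left(-6\right) 22 + 17\right) + Q = \left(\left(-6\right) 22 + 17\right) - \frac{951}{109} = \left(-132 + 17\right) - \frac{951}{109} = -115 - \frac{951}{109} = - \frac{13486}{109}$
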